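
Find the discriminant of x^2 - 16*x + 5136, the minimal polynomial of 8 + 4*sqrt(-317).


The element 8 + 4*sqrt(-317) has minimal polynomial:
x^2 - 16*x + 5136
Discriminant = (-16)^2 - 4*(5136)
= 256 - 20544
= -20288

-20288


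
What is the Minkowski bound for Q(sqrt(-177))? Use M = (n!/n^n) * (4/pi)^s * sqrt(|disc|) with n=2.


d = -177, d mod 4 = 3, so disc(K) = 4d = -708; |disc(K)| = 708
Imaginary quadratic field, so n = 2, s = r2 = 1, r1 = 0
M = (n!/n^n) * (4/pi)^s * sqrt(|disc(K)|) = (2!/2^2) * (4/pi)^1 * sqrt(708)
= 0.5 * 1.273240 * 26.608269
= 16.9394

16.9394


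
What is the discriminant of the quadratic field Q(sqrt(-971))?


For K = Q(sqrt(d)) with d squarefree: disc(K) = d if d = 1 mod 4, and disc(K) = 4d if d = 2 or 3 mod 4.
Here d = -971, and d mod 4 = 1.
d = 1 mod 4 (O_K = Z[(1+sqrt(d))/2]), so disc(K) = d = -971

-971


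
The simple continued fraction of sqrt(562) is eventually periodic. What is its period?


Run the CF algorithm for sqrt(562).
a_0 = floor(sqrt(562)) = 23; set m_0=0, q_0=1.
Recurrence: m' = q*a - m,  q' = (d - m'^2)/q,  a' = floor((a_0 + m')/q').
  step 1: m=23, q=33, a=1
  step 2: m=10, q=14, a=2
  step 3: m=18, q=17, a=2
  step 4: m=16, q=18, a=2
  step 5: m=20, q=9, a=4
  step 6: m=16, q=34, a=1
  step 7: m=18, q=7, a=5
  step 8: m=17, q=39, a=1
  step 9: m=22, q=2, a=22
  step 10: m=22, q=39, a=1
  step 11: m=17, q=7, a=5
  step 12: m=18, q=34, a=1
  step 13: m=16, q=9, a=4
  step 14: m=20, q=18, a=2
  step 15: m=16, q=17, a=2
  step 16: m=18, q=14, a=2
  step 17: m=10, q=33, a=1
  step 18: m=23, q=1, a=46
a_18 = 2*a_0 = 46, so the period closes here.
sqrt(562) = [23; 1, 2, 2, 2, 4, 1, 5, 1, 22, 1, 5, 1, 4, 2, 2, 2, 1, 46]
Period length = 18

18


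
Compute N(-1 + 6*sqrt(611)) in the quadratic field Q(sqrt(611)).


N(a + b*sqrt(d)) = a^2 - d*b^2
= (-1)^2 - (611)*(6)^2
= 1 - 21996
= -21995

-21995


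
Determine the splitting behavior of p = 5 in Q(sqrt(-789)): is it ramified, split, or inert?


K = Q(sqrt(-789)). Since d mod 4 = 3, disc(K) = -3156.
Check p | disc: -3156 mod 5 = 4.
p does not divide disc. Compute Legendre symbol (d/p):
1^((5-1)/2) mod 5 = 1
(d/p) = 1, so p splits: (p) = P*P' with e=1, f=1, g=2.
Therefore p is split.

split


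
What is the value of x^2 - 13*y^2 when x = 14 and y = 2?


x^2 - d*y^2
= 14^2 - 13*2^2
= 196 - 52
= 144

144


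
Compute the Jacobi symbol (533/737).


Compute (533/737) via quadratic reciprocity:
  reciprocity: (533/737) -> +(737/533)
  reduce: (204/533)
  pull out 2: (2/533) = -1  (since 533 mod 8 = 5)
  pull out 2: (2/533) = -1  (since 533 mod 8 = 5)
  reciprocity: (51/533) -> +(533/51)
  reduce: (23/51)
  reciprocity: (23/51) -> -(51/23)
  reduce: (5/23)
  reciprocity: (5/23) -> +(23/5)
  reduce: (3/5)
  reciprocity: (3/5) -> +(5/3)
  reduce: (2/3)
  pull out 2: (2/3) = -1  (since 3 mod 8 = 3)
  (1/3) = 1
Product of signs = 1

1


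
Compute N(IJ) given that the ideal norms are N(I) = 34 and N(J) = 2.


N(IJ) = N(I) * N(J)
= 34 * 2
= 68

68


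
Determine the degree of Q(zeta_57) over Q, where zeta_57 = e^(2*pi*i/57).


The degree equals Euler's totient phi(57).
57 = 3 * 19
phi(57) = 36

36


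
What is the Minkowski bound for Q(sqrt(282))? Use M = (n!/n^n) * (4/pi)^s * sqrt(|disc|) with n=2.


d = 282, d mod 4 = 2, so disc(K) = 4d = 1128; |disc(K)| = 1128
Real quadratic field, so n = 2, s = r2 = 0, r1 = 2
M = (n!/n^n) * (4/pi)^s * sqrt(|disc(K)|) = (2!/2^2) * (4/pi)^0 * sqrt(1128)
= 0.5 * 1.000000 * 33.585711
= 16.7929

16.7929


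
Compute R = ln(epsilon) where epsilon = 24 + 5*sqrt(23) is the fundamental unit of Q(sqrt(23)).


epsilon = 24 + 5*sqrt(23)
= 47.9792
R = ln(47.9792)
= 3.8708

3.8708


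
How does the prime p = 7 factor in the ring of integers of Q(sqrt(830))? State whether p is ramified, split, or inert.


K = Q(sqrt(830)). Since d mod 4 = 2, disc(K) = 3320.
Check p | disc: 3320 mod 7 = 2.
p does not divide disc. Compute Legendre symbol (d/p):
4^((7-1)/2) mod 7 = 1
(d/p) = 1, so p splits: (p) = P*P' with e=1, f=1, g=2.
Therefore p is split.

split


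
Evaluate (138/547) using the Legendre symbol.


p = 547 is prime, so compute (138/547) with the reciprocity algorithm (Jacobi-symbol steps: pull out 2s via (2/n), flip via reciprocity, reduce):
  pull out 2: (2/547) = -1  (since 547 mod 8 = 3)
  reciprocity: (69/547) -> +(547/69)
  reduce: (64/69)
  pull out 2: (2/69) = -1  (since 69 mod 8 = 5)
  pull out 2: (2/69) = -1  (since 69 mod 8 = 5)
  pull out 2: (2/69) = -1  (since 69 mod 8 = 5)
  pull out 2: (2/69) = -1  (since 69 mod 8 = 5)
  pull out 2: (2/69) = -1  (since 69 mod 8 = 5)
  pull out 2: (2/69) = -1  (since 69 mod 8 = 5)
  (1/69) = 1
Product of signs = -1
(138/547) = -1

-1


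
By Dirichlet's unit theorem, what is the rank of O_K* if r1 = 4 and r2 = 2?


By Dirichlet's unit theorem:
rank = r1 + r2 - 1
= 4 + 2 - 1
= 5

5


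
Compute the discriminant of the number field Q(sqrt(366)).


For K = Q(sqrt(d)) with d squarefree: disc(K) = d if d = 1 mod 4, and disc(K) = 4d if d = 2 or 3 mod 4.
Here d = 366, and d mod 4 = 2.
d = 2 mod 4, not 1 (O_K = Z[sqrt(d)]), so disc(K) = 4d = 4 * (366) = 1464

1464


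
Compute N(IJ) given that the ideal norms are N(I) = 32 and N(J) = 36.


N(IJ) = N(I) * N(J)
= 32 * 36
= 1152

1152


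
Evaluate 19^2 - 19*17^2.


x^2 - d*y^2
= 19^2 - 19*17^2
= 361 - 5491
= -5130

-5130


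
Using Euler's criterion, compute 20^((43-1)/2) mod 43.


p = 43 is prime and the exponent is (p-1)/2 = 21, so by Euler's criterion 20^21 = (20/43) = +1 or -1 mod 43.
Compute by square-and-multiply:
  21 = 16 + 4 + 1 (binary 10101)
  Repeated squaring mod 43: 20^1 = 20, 20^2 = 13, 20^4 = 40, 20^8 = 9, 20^16 = 38
  20^21 = 20^16 * 20^4 * 20^1 = 38 * 40 * 20 mod 43
    38 * 40 = 1520 = 15 mod 43
    15 * 20 = 300 = 42 mod 43
  20^21 = 42 mod 43
Result 42 = p - 1 = -1 mod 43: 20 is a quadratic non-residue mod 43. As a residue in [0, p-1] the value is 42.
20^21 mod 43 = 42

42


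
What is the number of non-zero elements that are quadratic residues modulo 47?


For prime p, the number of non-zero quadratic residues is (p-1)/2.
= (47-1)/2
= 23

23


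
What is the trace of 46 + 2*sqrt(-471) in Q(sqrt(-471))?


Tr(a + b*sqrt(d)) = (a + b*sqrt(d)) + (a - b*sqrt(d)) = 2a
= 2 * (46)
= 92

92


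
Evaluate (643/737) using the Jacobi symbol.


Compute (643/737) via quadratic reciprocity:
  reciprocity: (643/737) -> +(737/643)
  reduce: (94/643)
  pull out 2: (2/643) = -1  (since 643 mod 8 = 3)
  reciprocity: (47/643) -> -(643/47)
  reduce: (32/47)
  pull out 2: (2/47) = +1  (since 47 mod 8 = 7)
  pull out 2: (2/47) = +1  (since 47 mod 8 = 7)
  pull out 2: (2/47) = +1  (since 47 mod 8 = 7)
  pull out 2: (2/47) = +1  (since 47 mod 8 = 7)
  pull out 2: (2/47) = +1  (since 47 mod 8 = 7)
  (1/47) = 1
Product of signs = 1

1


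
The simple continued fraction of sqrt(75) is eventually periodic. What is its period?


Run the CF algorithm for sqrt(75).
a_0 = floor(sqrt(75)) = 8; set m_0=0, q_0=1.
Recurrence: m' = q*a - m,  q' = (d - m'^2)/q,  a' = floor((a_0 + m')/q').
  step 1: m=8, q=11, a=1
  step 2: m=3, q=6, a=1
  step 3: m=3, q=11, a=1
  step 4: m=8, q=1, a=16
a_4 = 2*a_0 = 16, so the period closes here.
sqrt(75) = [8; 1, 1, 1, 16]
Period length = 4

4


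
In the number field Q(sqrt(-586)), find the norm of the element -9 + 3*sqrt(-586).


N(a + b*sqrt(d)) = a^2 - d*b^2
= (-9)^2 - (-586)*(3)^2
= 81 + 5274
= 5355

5355


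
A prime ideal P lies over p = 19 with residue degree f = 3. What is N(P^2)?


N(P^a) = p^(a*f)
= 19^(2*3)
= 19^6
= 47045881

47045881


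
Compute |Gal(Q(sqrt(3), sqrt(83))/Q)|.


The 2 square roots of distinct primes are multiplicatively independent over Q,
so [K:Q] = 2^2 and Gal(K/Q) is isomorphic to (Z/2Z)^2.
|Gal| = 2^2 = 4

4


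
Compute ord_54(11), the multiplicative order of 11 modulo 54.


We want ord_54(11), the smallest k >= 1 with 11^k = 1 mod 54.
n = 54 = 2 * 3^3, phi(54) = 18; the order divides phi(n).
Divisors of 18: 1, 2, 3, 6, 9, 18
Repeated squaring mod 54: 11^1 = 11, 11^2 = 13, 11^4 = 7, 11^8 = 49, 11^16 = 25
Test divisors in increasing order:
  k=1: 11^1 = 11 mod 54
  k=2: 11^2 = 13 mod 54
  k=3: 11^3 = 13 * 11 = 35 mod 54
  k=6: 11^6 = 7 * 13 = 37 mod 54
  k=9: 11^9 = 49 * 11 = 53 mod 54
  k=18: 11^18 = 25 * 13 = 1 mod 54  <- first divisor giving 1
Order = 18

18


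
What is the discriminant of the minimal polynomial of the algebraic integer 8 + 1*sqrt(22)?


The element 8 + 1*sqrt(22) has minimal polynomial:
x^2 - 16*x + 42
Discriminant = (-16)^2 - 4*(42)
= 256 - 168
= 88

88


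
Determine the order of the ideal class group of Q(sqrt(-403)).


K = Q(sqrt(-403)). d mod 4 = 1, so D = disc(K) = d = -403
h(K) equals the number of primitive reduced positive-definite forms (a, b, c) = a*x^2 + b*x*y + c*y^2 with b^2 - 4ac = D,
where reduced means |b| <= a <= c, with b >= 0 whenever |b| = a or a = c, and primitive means gcd(a, b, c) = 1.
Reduced forces 3a^2 <= |D| = 403, so 1 <= a <= 11; b must have the parity of D, and c = (b^2 - D)/(4a) must be an integer >= a.
Enumerate a = 1..11, b in [-a, a]:
  a=1: (1, 1, 101)  [1]
  a=2..10: none
  a=11: (11, 9, 11)  [1]
Total reduced forms: 1 + 1 = 2
h = 2

2


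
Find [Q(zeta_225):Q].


The degree equals Euler's totient phi(225).
225 = 3^2 * 5^2
phi(225) = 120

120


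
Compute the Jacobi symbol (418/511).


Compute (418/511) via quadratic reciprocity:
  pull out 2: (2/511) = +1  (since 511 mod 8 = 7)
  reciprocity: (209/511) -> +(511/209)
  reduce: (93/209)
  reciprocity: (93/209) -> +(209/93)
  reduce: (23/93)
  reciprocity: (23/93) -> +(93/23)
  reduce: (1/23)
  (1/23) = 1
Product of signs = 1

1


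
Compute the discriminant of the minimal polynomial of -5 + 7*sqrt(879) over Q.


The element -5 + 7*sqrt(879) has minimal polynomial:
x^2 + 10*x - 43046
Discriminant = (10)^2 - 4*(-43046)
= 100 + 172184
= 172284

172284


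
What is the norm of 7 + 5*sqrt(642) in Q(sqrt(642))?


N(a + b*sqrt(d)) = a^2 - d*b^2
= (7)^2 - (642)*(5)^2
= 49 - 16050
= -16001

-16001


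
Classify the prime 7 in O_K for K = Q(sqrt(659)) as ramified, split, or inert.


K = Q(sqrt(659)). Since d mod 4 = 3, disc(K) = 2636.
Check p | disc: 2636 mod 7 = 4.
p does not divide disc. Compute Legendre symbol (d/p):
1^((7-1)/2) mod 7 = 1
(d/p) = 1, so p splits: (p) = P*P' with e=1, f=1, g=2.
Therefore p is split.

split


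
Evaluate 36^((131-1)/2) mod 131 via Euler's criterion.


p = 131 is prime and the exponent is (p-1)/2 = 65, so by Euler's criterion 36^65 = (36/131) = +1 or -1 mod 131.
Compute by square-and-multiply:
  65 = 64 + 1 (binary 1000001)
  Repeated squaring mod 131: 36^1 = 36, 36^2 = 117, 36^4 = 65, 36^8 = 33, 36^16 = 41, 36^32 = 109, 36^64 = 91
  36^65 = 36^64 * 36^1 = 91 * 36 mod 131
    91 * 36 = 3276 = 1 mod 131
  36^65 = 1 mod 131
Result 1: 36 is a quadratic residue mod 131.
36^65 mod 131 = 1

1


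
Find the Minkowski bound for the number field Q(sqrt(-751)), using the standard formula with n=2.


d = -751, d mod 4 = 1, so disc(K) = d = -751; |disc(K)| = 751
Imaginary quadratic field, so n = 2, s = r2 = 1, r1 = 0
M = (n!/n^n) * (4/pi)^s * sqrt(|disc(K)|) = (2!/2^2) * (4/pi)^1 * sqrt(751)
= 0.5 * 1.273240 * 27.404379
= 17.4462

17.4462


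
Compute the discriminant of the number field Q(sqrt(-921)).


For K = Q(sqrt(d)) with d squarefree: disc(K) = d if d = 1 mod 4, and disc(K) = 4d if d = 2 or 3 mod 4.
Here d = -921, and d mod 4 = 3.
d = 3 mod 4, not 1 (O_K = Z[sqrt(d)]), so disc(K) = 4d = 4 * (-921) = -3684

-3684


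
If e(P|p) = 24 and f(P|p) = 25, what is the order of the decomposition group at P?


|D_P| = e * f
= 24 * 25
= 600

600


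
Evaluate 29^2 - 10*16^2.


x^2 - d*y^2
= 29^2 - 10*16^2
= 841 - 2560
= -1719

-1719


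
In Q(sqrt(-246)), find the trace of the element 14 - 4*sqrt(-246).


Tr(a + b*sqrt(d)) = (a + b*sqrt(d)) + (a - b*sqrt(d)) = 2a
= 2 * (14)
= 28

28


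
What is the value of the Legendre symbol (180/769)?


p = 769 is prime, so compute (180/769) with the reciprocity algorithm (Jacobi-symbol steps: pull out 2s via (2/n), flip via reciprocity, reduce):
  pull out 2: (2/769) = +1  (since 769 mod 8 = 1)
  pull out 2: (2/769) = +1  (since 769 mod 8 = 1)
  reciprocity: (45/769) -> +(769/45)
  reduce: (4/45)
  pull out 2: (2/45) = -1  (since 45 mod 8 = 5)
  pull out 2: (2/45) = -1  (since 45 mod 8 = 5)
  (1/45) = 1
Product of signs = 1
(180/769) = 1

1


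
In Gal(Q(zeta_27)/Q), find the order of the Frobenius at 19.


The Frobenius at p in Gal(Q(zeta_n)/Q) = (Z/nZ)* is the class of p, so its order is ord_27(19), the smallest k >= 1 with 19^k = 1 mod 27.
n = 27 = 3^3, phi(27) = 18; the order divides phi(n).
Divisors of 18: 1, 2, 3, 6, 9, 18
Repeated squaring mod 27: 19^1 = 19, 19^2 = 10, 19^4 = 19, 19^8 = 10, 19^16 = 19
Test divisors in increasing order:
  k=1: 19^1 = 19 mod 27
  k=2: 19^2 = 10 mod 27
  k=3: 19^3 = 10 * 19 = 1 mod 27  <- first divisor giving 1
Order = 3

3


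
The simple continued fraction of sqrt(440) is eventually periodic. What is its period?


Run the CF algorithm for sqrt(440).
a_0 = floor(sqrt(440)) = 20; set m_0=0, q_0=1.
Recurrence: m' = q*a - m,  q' = (d - m'^2)/q,  a' = floor((a_0 + m')/q').
  step 1: m=20, q=40, a=1
  step 2: m=20, q=1, a=40
a_2 = 2*a_0 = 40, so the period closes here.
sqrt(440) = [20; 1, 40]
Period length = 2

2


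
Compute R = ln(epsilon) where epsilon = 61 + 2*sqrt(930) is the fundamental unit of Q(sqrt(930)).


epsilon = 61 + 2*sqrt(930)
= 121.9918
R = ln(121.9918)
= 4.8040

4.8040


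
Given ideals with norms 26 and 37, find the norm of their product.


N(IJ) = N(I) * N(J)
= 26 * 37
= 962

962


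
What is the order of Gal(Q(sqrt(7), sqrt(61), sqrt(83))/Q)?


The 3 square roots of distinct primes are multiplicatively independent over Q,
so [K:Q] = 2^3 and Gal(K/Q) is isomorphic to (Z/2Z)^3.
|Gal| = 2^3 = 8

8


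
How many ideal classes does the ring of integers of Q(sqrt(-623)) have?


K = Q(sqrt(-623)). d mod 4 = 1, so D = disc(K) = d = -623
h(K) equals the number of primitive reduced positive-definite forms (a, b, c) = a*x^2 + b*x*y + c*y^2 with b^2 - 4ac = D,
where reduced means |b| <= a <= c, with b >= 0 whenever |b| = a or a = c, and primitive means gcd(a, b, c) = 1.
Reduced forces 3a^2 <= |D| = 623, so 1 <= a <= 14; b must have the parity of D, and c = (b^2 - D)/(4a) must be an integer >= a.
Enumerate a = 1..14, b in [-a, a]:
  a=1: (1, 1, 156)  [1]
  a=2: (2, -1, 78), (2, 1, 78)  [2]
  a=3: (3, -1, 52), (3, 1, 52)  [2]
  a=4: (4, -1, 39), (4, 1, 39)  [2]
  a=5: none
  a=6: (6, -5, 27), (6, -1, 26), (6, 1, 26), (6, 5, 27)  [4]
  a=7: (7, 7, 24)  [1]
  a=8: (8, -7, 21), (8, 7, 21)  [2]
  a=9: (9, -5, 18), (9, 5, 18)  [2]
  a=10: none
  a=11: (11, -9, 16), (11, 9, 16)  [2]
  a=12: (12, -7, 14), (12, -1, 13), (12, 1, 13), (12, 7, 14)  [4]
  a=13..14: none
Total reduced forms: 1 + 2 + 2 + 2 + 4 + 1 + 2 + 2 + 2 + 4 = 22
h = 22

22


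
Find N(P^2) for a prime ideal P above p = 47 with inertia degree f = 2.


N(P^a) = p^(a*f)
= 47^(2*2)
= 47^4
= 4879681

4879681


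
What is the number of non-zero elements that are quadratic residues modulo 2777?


For prime p, the number of non-zero quadratic residues is (p-1)/2.
= (2777-1)/2
= 1388

1388


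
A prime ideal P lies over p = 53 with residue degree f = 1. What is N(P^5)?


N(P^a) = p^(a*f)
= 53^(5*1)
= 53^5
= 418195493

418195493


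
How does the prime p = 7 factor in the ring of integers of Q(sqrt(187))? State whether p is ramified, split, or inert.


K = Q(sqrt(187)). Since d mod 4 = 3, disc(K) = 748.
Check p | disc: 748 mod 7 = 6.
p does not divide disc. Compute Legendre symbol (d/p):
5^((7-1)/2) mod 7 = -1
(d/p) = -1, so p is inert: (p) stays prime with e=1, f=2, g=1.
Therefore p is inert.

inert


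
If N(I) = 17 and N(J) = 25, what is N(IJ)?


N(IJ) = N(I) * N(J)
= 17 * 25
= 425

425


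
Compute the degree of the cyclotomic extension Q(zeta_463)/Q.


The degree equals Euler's totient phi(463).
463 = 463
phi(463) = 462

462


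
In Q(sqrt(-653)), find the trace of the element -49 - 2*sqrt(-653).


Tr(a + b*sqrt(d)) = (a + b*sqrt(d)) + (a - b*sqrt(d)) = 2a
= 2 * (-49)
= -98

-98


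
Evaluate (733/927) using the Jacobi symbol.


Compute (733/927) via quadratic reciprocity:
  reciprocity: (733/927) -> +(927/733)
  reduce: (194/733)
  pull out 2: (2/733) = -1  (since 733 mod 8 = 5)
  reciprocity: (97/733) -> +(733/97)
  reduce: (54/97)
  pull out 2: (2/97) = +1  (since 97 mod 8 = 1)
  reciprocity: (27/97) -> +(97/27)
  reduce: (16/27)
  pull out 2: (2/27) = -1  (since 27 mod 8 = 3)
  pull out 2: (2/27) = -1  (since 27 mod 8 = 3)
  pull out 2: (2/27) = -1  (since 27 mod 8 = 3)
  pull out 2: (2/27) = -1  (since 27 mod 8 = 3)
  (1/27) = 1
Product of signs = -1

-1


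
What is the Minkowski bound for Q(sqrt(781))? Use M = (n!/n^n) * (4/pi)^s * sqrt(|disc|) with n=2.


d = 781, d mod 4 = 1, so disc(K) = d = 781; |disc(K)| = 781
Real quadratic field, so n = 2, s = r2 = 0, r1 = 2
M = (n!/n^n) * (4/pi)^s * sqrt(|disc(K)|) = (2!/2^2) * (4/pi)^0 * sqrt(781)
= 0.5 * 1.000000 * 27.946377
= 13.9732

13.9732


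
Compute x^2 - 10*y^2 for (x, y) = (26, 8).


x^2 - d*y^2
= 26^2 - 10*8^2
= 676 - 640
= 36

36


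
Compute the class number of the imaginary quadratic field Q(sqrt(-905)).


K = Q(sqrt(-905)). d mod 4 = 3, so D = disc(K) = 4d = -3620
h(K) equals the number of primitive reduced positive-definite forms (a, b, c) = a*x^2 + b*x*y + c*y^2 with b^2 - 4ac = D,
where reduced means |b| <= a <= c, with b >= 0 whenever |b| = a or a = c, and primitive means gcd(a, b, c) = 1.
Reduced forces 3a^2 <= |D| = 3620, so 1 <= a <= 34; b must have the parity of D, and c = (b^2 - D)/(4a) must be an integer >= a.
Enumerate a = 1..34, b in [-a, a]:
  a=1: (1, 0, 905)  [1]
  a=2: (2, 2, 453)  [1]
  a=3: (3, -2, 302), (3, 2, 302)  [2]
  a=4: none
  a=5: (5, 0, 181)  [1]
  a=6: (6, -2, 151), (6, 2, 151)  [2]
  a=7..8: none
  a=9: (9, -4, 101), (9, 4, 101)  [2]
  a=10: (10, 10, 93)  [1]
  a=11..14: none
  a=15: (15, -10, 62), (15, 10, 62)  [2]
  a=16: none
  a=17: (17, -16, 57), (17, 16, 57)  [2]
  a=18: (18, -14, 53), (18, 14, 53)  [2]
  a=19: (19, -16, 51), (19, 16, 51)  [2]
  a=20..26: none
  a=27: (27, -22, 38), (27, 22, 38)  [2]
  a=28: none
  a=29: (29, -18, 34), (29, 18, 34)  [2]
  a=30: (30, -10, 31), (30, 10, 31)  [2]
  a=31..34: none
Total reduced forms: 1 + 1 + 2 + 1 + 2 + 2 + 1 + 2 + 2 + 2 + 2 + 2 + 2 + 2 = 24
h = 24

24


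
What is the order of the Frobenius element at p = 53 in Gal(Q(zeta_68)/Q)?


The Frobenius at p in Gal(Q(zeta_n)/Q) = (Z/nZ)* is the class of p, so its order is ord_68(53), the smallest k >= 1 with 53^k = 1 mod 68.
n = 68 = 2^2 * 17, phi(68) = 32; the order divides phi(n).
Divisors of 32: 1, 2, 4, 8, 16, 32
Repeated squaring mod 68: 53^1 = 53, 53^2 = 21, 53^4 = 33, 53^8 = 1, 53^16 = 1, 53^32 = 1
Test divisors in increasing order:
  k=1: 53^1 = 53 mod 68
  k=2: 53^2 = 21 mod 68
  k=4: 53^4 = 33 mod 68
  k=8: 53^8 = 1 mod 68  <- first divisor giving 1
Order = 8

8


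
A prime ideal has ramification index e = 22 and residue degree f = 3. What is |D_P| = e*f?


|D_P| = e * f
= 22 * 3
= 66

66


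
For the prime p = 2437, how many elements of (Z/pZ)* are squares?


For prime p, the number of non-zero quadratic residues is (p-1)/2.
= (2437-1)/2
= 1218

1218


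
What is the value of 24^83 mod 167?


p = 167 is prime and the exponent is (p-1)/2 = 83, so by Euler's criterion 24^83 = (24/167) = +1 or -1 mod 167.
Compute by square-and-multiply:
  83 = 64 + 16 + 2 + 1 (binary 1010011)
  Repeated squaring mod 167: 24^1 = 24, 24^2 = 75, 24^4 = 114, 24^8 = 137, 24^16 = 65, 24^32 = 50, 24^64 = 162
  24^83 = 24^64 * 24^16 * 24^2 * 24^1 = 162 * 65 * 75 * 24 mod 167
    162 * 65 = 10530 = 9 mod 167
    9 * 75 = 675 = 7 mod 167
    7 * 24 = 168 = 1 mod 167
  24^83 = 1 mod 167
Result 1: 24 is a quadratic residue mod 167.
24^83 mod 167 = 1

1


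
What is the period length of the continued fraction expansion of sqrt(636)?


Run the CF algorithm for sqrt(636).
a_0 = floor(sqrt(636)) = 25; set m_0=0, q_0=1.
Recurrence: m' = q*a - m,  q' = (d - m'^2)/q,  a' = floor((a_0 + m')/q').
  step 1: m=25, q=11, a=4
  step 2: m=19, q=25, a=1
  step 3: m=6, q=24, a=1
  step 4: m=18, q=13, a=3
  step 5: m=21, q=15, a=3
  step 6: m=24, q=4, a=12
  step 7: m=24, q=15, a=3
  step 8: m=21, q=13, a=3
  step 9: m=18, q=24, a=1
  step 10: m=6, q=25, a=1
  step 11: m=19, q=11, a=4
  step 12: m=25, q=1, a=50
a_12 = 2*a_0 = 50, so the period closes here.
sqrt(636) = [25; 4, 1, 1, 3, 3, 12, 3, 3, 1, 1, 4, 50]
Period length = 12

12


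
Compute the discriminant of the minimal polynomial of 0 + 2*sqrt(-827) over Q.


The element 0 + 2*sqrt(-827) has minimal polynomial:
x^2 + 0*x + 3308
Discriminant = (0)^2 - 4*(3308)
= 0 - 13232
= -13232

-13232


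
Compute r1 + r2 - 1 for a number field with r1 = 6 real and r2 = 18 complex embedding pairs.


By Dirichlet's unit theorem:
rank = r1 + r2 - 1
= 6 + 18 - 1
= 23

23


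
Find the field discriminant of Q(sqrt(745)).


For K = Q(sqrt(d)) with d squarefree: disc(K) = d if d = 1 mod 4, and disc(K) = 4d if d = 2 or 3 mod 4.
Here d = 745, and d mod 4 = 1.
d = 1 mod 4 (O_K = Z[(1+sqrt(d))/2]), so disc(K) = d = 745

745


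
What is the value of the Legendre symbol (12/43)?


p = 43 is prime, so compute (12/43) with the reciprocity algorithm (Jacobi-symbol steps: pull out 2s via (2/n), flip via reciprocity, reduce):
  pull out 2: (2/43) = -1  (since 43 mod 8 = 3)
  pull out 2: (2/43) = -1  (since 43 mod 8 = 3)
  reciprocity: (3/43) -> -(43/3)
  reduce: (1/3)
  (1/3) = 1
Product of signs = -1
(12/43) = -1

-1


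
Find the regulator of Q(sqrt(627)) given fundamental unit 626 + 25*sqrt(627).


epsilon = 626 + 25*sqrt(627)
= 1251.9992
R = ln(1251.9992)
= 7.1325

7.1325


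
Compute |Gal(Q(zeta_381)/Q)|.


|Gal(Q(zeta_381)/Q)| = phi(381)
= 252

252


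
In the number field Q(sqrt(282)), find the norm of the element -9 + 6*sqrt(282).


N(a + b*sqrt(d)) = a^2 - d*b^2
= (-9)^2 - (282)*(6)^2
= 81 - 10152
= -10071

-10071


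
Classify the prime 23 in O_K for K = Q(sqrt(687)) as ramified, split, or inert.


K = Q(sqrt(687)). Since d mod 4 = 3, disc(K) = 2748.
Check p | disc: 2748 mod 23 = 11.
p does not divide disc. Compute Legendre symbol (d/p):
20^((23-1)/2) mod 23 = -1
(d/p) = -1, so p is inert: (p) stays prime with e=1, f=2, g=1.
Therefore p is inert.

inert


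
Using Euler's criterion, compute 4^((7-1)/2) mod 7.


p = 7 is prime and the exponent is (p-1)/2 = 3, so by Euler's criterion 4^3 = (4/7) = +1 or -1 mod 7.
Compute by square-and-multiply:
  3 = 2 + 1 (binary 11)
  Repeated squaring mod 7: 4^1 = 4, 4^2 = 2
  4^3 = 4^2 * 4^1 = 2 * 4 mod 7
    2 * 4 = 8 = 1 mod 7
  4^3 = 1 mod 7
Result 1: 4 is a quadratic residue mod 7.
4^3 mod 7 = 1

1


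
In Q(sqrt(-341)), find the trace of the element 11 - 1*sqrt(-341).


Tr(a + b*sqrt(d)) = (a + b*sqrt(d)) + (a - b*sqrt(d)) = 2a
= 2 * (11)
= 22

22


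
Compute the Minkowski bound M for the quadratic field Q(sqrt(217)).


d = 217, d mod 4 = 1, so disc(K) = d = 217; |disc(K)| = 217
Real quadratic field, so n = 2, s = r2 = 0, r1 = 2
M = (n!/n^n) * (4/pi)^s * sqrt(|disc(K)|) = (2!/2^2) * (4/pi)^0 * sqrt(217)
= 0.5 * 1.000000 * 14.730920
= 7.3655

7.3655


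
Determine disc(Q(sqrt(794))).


For K = Q(sqrt(d)) with d squarefree: disc(K) = d if d = 1 mod 4, and disc(K) = 4d if d = 2 or 3 mod 4.
Here d = 794, and d mod 4 = 2.
d = 2 mod 4, not 1 (O_K = Z[sqrt(d)]), so disc(K) = 4d = 4 * (794) = 3176

3176


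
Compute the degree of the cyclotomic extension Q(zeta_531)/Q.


The degree equals Euler's totient phi(531).
531 = 3^2 * 59
phi(531) = 348

348


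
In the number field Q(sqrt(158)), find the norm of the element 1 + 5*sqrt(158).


N(a + b*sqrt(d)) = a^2 - d*b^2
= (1)^2 - (158)*(5)^2
= 1 - 3950
= -3949

-3949


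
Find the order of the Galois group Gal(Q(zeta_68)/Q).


|Gal(Q(zeta_68)/Q)| = phi(68)
= 32

32


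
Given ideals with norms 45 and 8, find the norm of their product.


N(IJ) = N(I) * N(J)
= 45 * 8
= 360

360


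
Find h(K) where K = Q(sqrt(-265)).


K = Q(sqrt(-265)). d mod 4 = 3, so D = disc(K) = 4d = -1060
h(K) equals the number of primitive reduced positive-definite forms (a, b, c) = a*x^2 + b*x*y + c*y^2 with b^2 - 4ac = D,
where reduced means |b| <= a <= c, with b >= 0 whenever |b| = a or a = c, and primitive means gcd(a, b, c) = 1.
Reduced forces 3a^2 <= |D| = 1060, so 1 <= a <= 18; b must have the parity of D, and c = (b^2 - D)/(4a) must be an integer >= a.
Enumerate a = 1..18, b in [-a, a]:
  a=1: (1, 0, 265)  [1]
  a=2: (2, 2, 133)  [1]
  a=3..4: none
  a=5: (5, 0, 53)  [1]
  a=6: none
  a=7: (7, -2, 38), (7, 2, 38)  [2]
  a=8..9: none
  a=10: (10, 10, 29)  [1]
  a=11..13: none
  a=14: (14, -2, 19), (14, 2, 19)  [2]
  a=15..18: none
Total reduced forms: 1 + 1 + 1 + 2 + 1 + 2 = 8
h = 8

8


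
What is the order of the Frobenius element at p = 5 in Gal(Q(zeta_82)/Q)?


The Frobenius at p in Gal(Q(zeta_n)/Q) = (Z/nZ)* is the class of p, so its order is ord_82(5), the smallest k >= 1 with 5^k = 1 mod 82.
n = 82 = 2 * 41, phi(82) = 40; the order divides phi(n).
Divisors of 40: 1, 2, 4, 5, 8, 10, 20, 40
Repeated squaring mod 82: 5^1 = 5, 5^2 = 25, 5^4 = 51, 5^8 = 59, 5^16 = 37, 5^32 = 57
Test divisors in increasing order:
  k=1: 5^1 = 5 mod 82
  k=2: 5^2 = 25 mod 82
  k=4: 5^4 = 51 mod 82
  k=5: 5^5 = 51 * 5 = 9 mod 82
  k=8: 5^8 = 59 mod 82
  k=10: 5^10 = 59 * 25 = 81 mod 82
  k=20: 5^20 = 37 * 51 = 1 mod 82  <- first divisor giving 1
Order = 20

20


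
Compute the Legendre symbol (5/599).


p = 599 is prime, so compute (5/599) with the reciprocity algorithm (Jacobi-symbol steps: pull out 2s via (2/n), flip via reciprocity, reduce):
  reciprocity: (5/599) -> +(599/5)
  reduce: (4/5)
  pull out 2: (2/5) = -1  (since 5 mod 8 = 5)
  pull out 2: (2/5) = -1  (since 5 mod 8 = 5)
  (1/5) = 1
Product of signs = 1
(5/599) = 1

1


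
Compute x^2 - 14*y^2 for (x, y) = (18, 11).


x^2 - d*y^2
= 18^2 - 14*11^2
= 324 - 1694
= -1370

-1370


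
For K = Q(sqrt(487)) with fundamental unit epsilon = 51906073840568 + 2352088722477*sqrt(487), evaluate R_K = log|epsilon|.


epsilon = 51906073840568 + 2352088722477*sqrt(487)
= 1.0381e+14
R = ln(1.0381e+14)
= 32.2736

32.2736


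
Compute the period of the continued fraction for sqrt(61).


Run the CF algorithm for sqrt(61).
a_0 = floor(sqrt(61)) = 7; set m_0=0, q_0=1.
Recurrence: m' = q*a - m,  q' = (d - m'^2)/q,  a' = floor((a_0 + m')/q').
  step 1: m=7, q=12, a=1
  step 2: m=5, q=3, a=4
  step 3: m=7, q=4, a=3
  step 4: m=5, q=9, a=1
  step 5: m=4, q=5, a=2
  step 6: m=6, q=5, a=2
  step 7: m=4, q=9, a=1
  step 8: m=5, q=4, a=3
  step 9: m=7, q=3, a=4
  step 10: m=5, q=12, a=1
  step 11: m=7, q=1, a=14
a_11 = 2*a_0 = 14, so the period closes here.
sqrt(61) = [7; 1, 4, 3, 1, 2, 2, 1, 3, 4, 1, 14]
Period length = 11

11


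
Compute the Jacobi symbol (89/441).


Compute (89/441) via quadratic reciprocity:
  reciprocity: (89/441) -> +(441/89)
  reduce: (85/89)
  reciprocity: (85/89) -> +(89/85)
  reduce: (4/85)
  pull out 2: (2/85) = -1  (since 85 mod 8 = 5)
  pull out 2: (2/85) = -1  (since 85 mod 8 = 5)
  (1/85) = 1
Product of signs = 1

1


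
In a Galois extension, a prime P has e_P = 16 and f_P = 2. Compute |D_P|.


|D_P| = e * f
= 16 * 2
= 32

32


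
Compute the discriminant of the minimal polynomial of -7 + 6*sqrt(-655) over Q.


The element -7 + 6*sqrt(-655) has minimal polynomial:
x^2 + 14*x + 23629
Discriminant = (14)^2 - 4*(23629)
= 196 - 94516
= -94320

-94320


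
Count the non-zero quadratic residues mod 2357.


For prime p, the number of non-zero quadratic residues is (p-1)/2.
= (2357-1)/2
= 1178

1178


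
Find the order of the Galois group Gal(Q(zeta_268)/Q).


|Gal(Q(zeta_268)/Q)| = phi(268)
= 132

132


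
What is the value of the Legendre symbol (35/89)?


p = 89 is prime, so compute (35/89) with the reciprocity algorithm (Jacobi-symbol steps: pull out 2s via (2/n), flip via reciprocity, reduce):
  reciprocity: (35/89) -> +(89/35)
  reduce: (19/35)
  reciprocity: (19/35) -> -(35/19)
  reduce: (16/19)
  pull out 2: (2/19) = -1  (since 19 mod 8 = 3)
  pull out 2: (2/19) = -1  (since 19 mod 8 = 3)
  pull out 2: (2/19) = -1  (since 19 mod 8 = 3)
  pull out 2: (2/19) = -1  (since 19 mod 8 = 3)
  (1/19) = 1
Product of signs = -1
(35/89) = -1

-1


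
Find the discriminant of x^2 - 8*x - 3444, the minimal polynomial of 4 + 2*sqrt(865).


The element 4 + 2*sqrt(865) has minimal polynomial:
x^2 - 8*x - 3444
Discriminant = (-8)^2 - 4*(-3444)
= 64 + 13776
= 13840

13840


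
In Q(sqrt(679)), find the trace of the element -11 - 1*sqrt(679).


Tr(a + b*sqrt(d)) = (a + b*sqrt(d)) + (a - b*sqrt(d)) = 2a
= 2 * (-11)
= -22

-22


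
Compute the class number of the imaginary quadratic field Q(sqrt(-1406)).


K = Q(sqrt(-1406)). d mod 4 = 2, so D = disc(K) = 4d = -5624
h(K) equals the number of primitive reduced positive-definite forms (a, b, c) = a*x^2 + b*x*y + c*y^2 with b^2 - 4ac = D,
where reduced means |b| <= a <= c, with b >= 0 whenever |b| = a or a = c, and primitive means gcd(a, b, c) = 1.
Reduced forces 3a^2 <= |D| = 5624, so 1 <= a <= 43; b must have the parity of D, and c = (b^2 - D)/(4a) must be an integer >= a.
Enumerate a = 1..43, b in [-a, a]:
  a=1: (1, 0, 1406)  [1]
  a=2: (2, 0, 703)  [1]
  a=3: (3, -2, 469), (3, 2, 469)  [2]
  a=4: none
  a=5: (5, -4, 282), (5, 4, 282)  [2]
  a=6: (6, -4, 235), (6, 4, 235)  [2]
  a=7: (7, -2, 201), (7, 2, 201)  [2]
  a=8: none
  a=9: (9, -8, 158), (9, 8, 158)  [2]
  a=10: (10, -4, 141), (10, 4, 141)  [2]
  a=11..13: none
  a=14: (14, -12, 103), (14, 12, 103)  [2]
  a=15: (15, -14, 97), (15, -4, 94), (15, 4, 94), (15, 14, 97)  [4]
  a=16..17: none
  a=18: (18, -8, 79), (18, 8, 79)  [2]
  a=19: (19, 0, 74)  [1]
  a=20: none
  a=21: (21, -16, 70), (21, -2, 67), (21, 2, 67), (21, 16, 70)  [4]
  a=22..24: none
  a=25: (25, -24, 62), (25, 24, 62)  [2]
  a=26: none
  a=27: (27, -10, 53), (27, 10, 53)  [2]
  a=28..29: none
  a=30: (30, -16, 49), (30, -4, 47), (30, 4, 47), (30, 16, 49)  [4]
  a=31: (31, -24, 50), (31, 24, 50)  [2]
  a=32..34: none
  a=35: (35, -26, 45), (35, -16, 42), (35, 16, 42), (35, 26, 45)  [4]
  a=36: none
  a=37: (37, 0, 38)  [1]
  a=38..41: none
  a=42: (42, -40, 43), (42, 40, 43)  [2]
  a=43: none
Total reduced forms: 1 + 1 + 2 + 2 + 2 + 2 + 2 + 2 + 2 + 4 + 2 + 1 + 4 + 2 + 2 + 4 + 2 + 4 + 1 + 2 = 44
h = 44

44


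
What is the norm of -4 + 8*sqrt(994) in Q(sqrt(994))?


N(a + b*sqrt(d)) = a^2 - d*b^2
= (-4)^2 - (994)*(8)^2
= 16 - 63616
= -63600

-63600


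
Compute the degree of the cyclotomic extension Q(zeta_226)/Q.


The degree equals Euler's totient phi(226).
226 = 2 * 113
phi(226) = 112

112


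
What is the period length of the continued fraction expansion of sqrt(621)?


Run the CF algorithm for sqrt(621).
a_0 = floor(sqrt(621)) = 24; set m_0=0, q_0=1.
Recurrence: m' = q*a - m,  q' = (d - m'^2)/q,  a' = floor((a_0 + m')/q').
  step 1: m=24, q=45, a=1
  step 2: m=21, q=4, a=11
  step 3: m=23, q=23, a=2
  step 4: m=23, q=4, a=11
  step 5: m=21, q=45, a=1
  step 6: m=24, q=1, a=48
a_6 = 2*a_0 = 48, so the period closes here.
sqrt(621) = [24; 1, 11, 2, 11, 1, 48]
Period length = 6

6


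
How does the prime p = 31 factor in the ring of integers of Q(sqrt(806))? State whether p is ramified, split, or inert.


K = Q(sqrt(806)). Since d mod 4 = 2, disc(K) = 3224.
Check p | disc: 3224 mod 31 = 0.
p divides disc, so p ramifies: (p) = P^2 with e=2, f=1, g=1.
Therefore p is ramified.

ramified


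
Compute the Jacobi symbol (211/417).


Compute (211/417) via quadratic reciprocity:
  reciprocity: (211/417) -> +(417/211)
  reduce: (206/211)
  pull out 2: (2/211) = -1  (since 211 mod 8 = 3)
  reciprocity: (103/211) -> -(211/103)
  reduce: (5/103)
  reciprocity: (5/103) -> +(103/5)
  reduce: (3/5)
  reciprocity: (3/5) -> +(5/3)
  reduce: (2/3)
  pull out 2: (2/3) = -1  (since 3 mod 8 = 3)
  (1/3) = 1
Product of signs = -1

-1


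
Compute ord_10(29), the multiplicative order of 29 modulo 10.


We want ord_10(29), the smallest k >= 1 with 29^k = 1 mod 10.
n = 10 = 2 * 5, phi(10) = 4; the order divides phi(n).
Divisors of 4: 1, 2, 4
Repeated squaring mod 10: 29^1 = 9, 29^2 = 1, 29^4 = 1
Test divisors in increasing order:
  k=1: 29^1 = 9 mod 10
  k=2: 29^2 = 1 mod 10  <- first divisor giving 1
Order = 2

2


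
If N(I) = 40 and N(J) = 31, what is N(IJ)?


N(IJ) = N(I) * N(J)
= 40 * 31
= 1240

1240


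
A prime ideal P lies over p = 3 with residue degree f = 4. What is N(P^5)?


N(P^a) = p^(a*f)
= 3^(5*4)
= 3^20
= 3486784401

3486784401


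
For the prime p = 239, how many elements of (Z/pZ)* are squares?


For prime p, the number of non-zero quadratic residues is (p-1)/2.
= (239-1)/2
= 119

119


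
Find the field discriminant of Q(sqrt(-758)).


For K = Q(sqrt(d)) with d squarefree: disc(K) = d if d = 1 mod 4, and disc(K) = 4d if d = 2 or 3 mod 4.
Here d = -758, and d mod 4 = 2.
d = 2 mod 4, not 1 (O_K = Z[sqrt(d)]), so disc(K) = 4d = 4 * (-758) = -3032

-3032


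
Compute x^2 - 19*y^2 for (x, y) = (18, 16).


x^2 - d*y^2
= 18^2 - 19*16^2
= 324 - 4864
= -4540

-4540


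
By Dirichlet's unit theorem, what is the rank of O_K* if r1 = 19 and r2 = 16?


By Dirichlet's unit theorem:
rank = r1 + r2 - 1
= 19 + 16 - 1
= 34

34


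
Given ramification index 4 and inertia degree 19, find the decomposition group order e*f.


|D_P| = e * f
= 4 * 19
= 76

76


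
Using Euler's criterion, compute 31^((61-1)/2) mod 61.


p = 61 is prime and the exponent is (p-1)/2 = 30, so by Euler's criterion 31^30 = (31/61) = +1 or -1 mod 61.
Compute by square-and-multiply:
  30 = 16 + 8 + 4 + 2 (binary 11110)
  Repeated squaring mod 61: 31^1 = 31, 31^2 = 46, 31^4 = 42, 31^8 = 56, 31^16 = 25
  31^30 = 31^16 * 31^8 * 31^4 * 31^2 = 25 * 56 * 42 * 46 mod 61
    25 * 56 = 1400 = 58 mod 61
    58 * 42 = 2436 = 57 mod 61
    57 * 46 = 2622 = 60 mod 61
  31^30 = 60 mod 61
Result 60 = p - 1 = -1 mod 61: 31 is a quadratic non-residue mod 61. As a residue in [0, p-1] the value is 60.
31^30 mod 61 = 60

60


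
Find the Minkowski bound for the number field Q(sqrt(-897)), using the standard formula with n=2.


d = -897, d mod 4 = 3, so disc(K) = 4d = -3588; |disc(K)| = 3588
Imaginary quadratic field, so n = 2, s = r2 = 1, r1 = 0
M = (n!/n^n) * (4/pi)^s * sqrt(|disc(K)|) = (2!/2^2) * (4/pi)^1 * sqrt(3588)
= 0.5 * 1.273240 * 59.899917
= 38.1335

38.1335


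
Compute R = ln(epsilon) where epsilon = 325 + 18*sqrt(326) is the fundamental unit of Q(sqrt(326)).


epsilon = 325 + 18*sqrt(326)
= 649.9985
R = ln(649.9985)
= 6.4770

6.4770


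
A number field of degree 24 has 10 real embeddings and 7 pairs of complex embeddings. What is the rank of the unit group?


By Dirichlet's unit theorem:
rank = r1 + r2 - 1
= 10 + 7 - 1
= 16

16


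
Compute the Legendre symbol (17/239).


p = 239 is prime, so compute (17/239) with the reciprocity algorithm (Jacobi-symbol steps: pull out 2s via (2/n), flip via reciprocity, reduce):
  reciprocity: (17/239) -> +(239/17)
  reduce: (1/17)
  (1/17) = 1
Product of signs = 1
(17/239) = 1

1


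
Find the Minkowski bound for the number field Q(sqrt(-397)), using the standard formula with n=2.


d = -397, d mod 4 = 3, so disc(K) = 4d = -1588; |disc(K)| = 1588
Imaginary quadratic field, so n = 2, s = r2 = 1, r1 = 0
M = (n!/n^n) * (4/pi)^s * sqrt(|disc(K)|) = (2!/2^2) * (4/pi)^1 * sqrt(1588)
= 0.5 * 1.273240 * 39.849718
= 25.3691

25.3691


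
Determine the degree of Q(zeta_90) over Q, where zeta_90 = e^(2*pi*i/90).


The degree equals Euler's totient phi(90).
90 = 2 * 3^2 * 5
phi(90) = 24

24


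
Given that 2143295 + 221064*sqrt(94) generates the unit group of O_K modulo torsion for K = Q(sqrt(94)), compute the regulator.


epsilon = 2143295 + 221064*sqrt(94)
= 4.2866e+06
R = ln(4.2866e+06)
= 15.2710

15.2710


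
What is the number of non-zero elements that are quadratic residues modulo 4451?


For prime p, the number of non-zero quadratic residues is (p-1)/2.
= (4451-1)/2
= 2225

2225


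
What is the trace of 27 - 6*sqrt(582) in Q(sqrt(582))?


Tr(a + b*sqrt(d)) = (a + b*sqrt(d)) + (a - b*sqrt(d)) = 2a
= 2 * (27)
= 54

54


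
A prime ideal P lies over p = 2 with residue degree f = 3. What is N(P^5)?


N(P^a) = p^(a*f)
= 2^(5*3)
= 2^15
= 32768

32768


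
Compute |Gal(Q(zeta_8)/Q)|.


|Gal(Q(zeta_8)/Q)| = phi(8)
= 4

4


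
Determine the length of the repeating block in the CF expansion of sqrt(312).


Run the CF algorithm for sqrt(312).
a_0 = floor(sqrt(312)) = 17; set m_0=0, q_0=1.
Recurrence: m' = q*a - m,  q' = (d - m'^2)/q,  a' = floor((a_0 + m')/q').
  step 1: m=17, q=23, a=1
  step 2: m=6, q=12, a=1
  step 3: m=6, q=23, a=1
  step 4: m=17, q=1, a=34
a_4 = 2*a_0 = 34, so the period closes here.
sqrt(312) = [17; 1, 1, 1, 34]
Period length = 4

4


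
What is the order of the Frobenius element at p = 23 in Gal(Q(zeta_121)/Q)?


The Frobenius at p in Gal(Q(zeta_n)/Q) = (Z/nZ)* is the class of p, so its order is ord_121(23), the smallest k >= 1 with 23^k = 1 mod 121.
n = 121 = 11^2, phi(121) = 110; the order divides phi(n).
Divisors of 110: 1, 2, 5, 10, 11, 22, 55, 110
Repeated squaring mod 121: 23^1 = 23, 23^2 = 45, 23^4 = 89, 23^8 = 56, 23^16 = 111, 23^32 = 100, 23^64 = 78
Test divisors in increasing order:
  k=1: 23^1 = 23 mod 121
  k=2: 23^2 = 45 mod 121
  k=5: 23^5 = 89 * 23 = 111 mod 121
  k=10: 23^10 = 56 * 45 = 100 mod 121
  k=11: 23^11 = 56 * 45 * 23 = 1 mod 121  <- first divisor giving 1
Order = 11

11


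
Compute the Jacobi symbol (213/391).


Compute (213/391) via quadratic reciprocity:
  reciprocity: (213/391) -> +(391/213)
  reduce: (178/213)
  pull out 2: (2/213) = -1  (since 213 mod 8 = 5)
  reciprocity: (89/213) -> +(213/89)
  reduce: (35/89)
  reciprocity: (35/89) -> +(89/35)
  reduce: (19/35)
  reciprocity: (19/35) -> -(35/19)
  reduce: (16/19)
  pull out 2: (2/19) = -1  (since 19 mod 8 = 3)
  pull out 2: (2/19) = -1  (since 19 mod 8 = 3)
  pull out 2: (2/19) = -1  (since 19 mod 8 = 3)
  pull out 2: (2/19) = -1  (since 19 mod 8 = 3)
  (1/19) = 1
Product of signs = 1

1


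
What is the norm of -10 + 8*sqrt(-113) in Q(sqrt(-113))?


N(a + b*sqrt(d)) = a^2 - d*b^2
= (-10)^2 - (-113)*(8)^2
= 100 + 7232
= 7332

7332


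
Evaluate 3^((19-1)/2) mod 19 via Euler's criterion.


p = 19 is prime and the exponent is (p-1)/2 = 9, so by Euler's criterion 3^9 = (3/19) = +1 or -1 mod 19.
Compute by square-and-multiply:
  9 = 8 + 1 (binary 1001)
  Repeated squaring mod 19: 3^1 = 3, 3^2 = 9, 3^4 = 5, 3^8 = 6
  3^9 = 3^8 * 3^1 = 6 * 3 mod 19
    6 * 3 = 18 = 18 mod 19
  3^9 = 18 mod 19
Result 18 = p - 1 = -1 mod 19: 3 is a quadratic non-residue mod 19. As a residue in [0, p-1] the value is 18.
3^9 mod 19 = 18

18


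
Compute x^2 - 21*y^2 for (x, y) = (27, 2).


x^2 - d*y^2
= 27^2 - 21*2^2
= 729 - 84
= 645

645


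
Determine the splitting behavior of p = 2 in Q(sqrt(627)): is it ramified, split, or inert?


K = Q(sqrt(627)). Since d mod 4 = 3, disc(K) = 2508.
Check p | disc: 2508 mod 2 = 0.
p divides disc, so p ramifies: (p) = P^2 with e=2, f=1, g=1.
Therefore p is ramified.

ramified


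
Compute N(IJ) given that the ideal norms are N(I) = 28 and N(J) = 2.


N(IJ) = N(I) * N(J)
= 28 * 2
= 56

56


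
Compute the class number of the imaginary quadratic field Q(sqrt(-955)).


K = Q(sqrt(-955)). d mod 4 = 1, so D = disc(K) = d = -955
h(K) equals the number of primitive reduced positive-definite forms (a, b, c) = a*x^2 + b*x*y + c*y^2 with b^2 - 4ac = D,
where reduced means |b| <= a <= c, with b >= 0 whenever |b| = a or a = c, and primitive means gcd(a, b, c) = 1.
Reduced forces 3a^2 <= |D| = 955, so 1 <= a <= 17; b must have the parity of D, and c = (b^2 - D)/(4a) must be an integer >= a.
Enumerate a = 1..17, b in [-a, a]:
  a=1: (1, 1, 239)  [1]
  a=2..4: none
  a=5: (5, 5, 49)  [1]
  a=6: none
  a=7: (7, -5, 35), (7, 5, 35)  [2]
  a=8..17: none
Total reduced forms: 1 + 1 + 2 = 4
h = 4

4
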